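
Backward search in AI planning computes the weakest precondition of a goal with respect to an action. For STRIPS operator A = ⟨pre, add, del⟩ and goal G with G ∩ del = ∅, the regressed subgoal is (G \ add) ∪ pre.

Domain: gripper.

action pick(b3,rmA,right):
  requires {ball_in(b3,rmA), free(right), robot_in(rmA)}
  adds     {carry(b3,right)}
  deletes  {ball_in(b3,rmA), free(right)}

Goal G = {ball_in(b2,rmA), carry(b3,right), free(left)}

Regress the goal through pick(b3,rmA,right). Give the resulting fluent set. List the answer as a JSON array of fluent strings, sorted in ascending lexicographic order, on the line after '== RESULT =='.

Regress:
  G ∩ del = {}  (empty — regression defined)
  G \ add = {ball_in(b2,rmA), carry(b3,right), free(left)} \ {carry(b3,right)} = {ball_in(b2,rmA), free(left)}
  ∪ pre   = {ball_in(b2,rmA), free(left)} ∪ {ball_in(b3,rmA), free(right), robot_in(rmA)}
          = {ball_in(b2,rmA), ball_in(b3,rmA), free(left), free(right), robot_in(rmA)}

== RESULT ==
["ball_in(b2,rmA)", "ball_in(b3,rmA)", "free(left)", "free(right)", "robot_in(rmA)"]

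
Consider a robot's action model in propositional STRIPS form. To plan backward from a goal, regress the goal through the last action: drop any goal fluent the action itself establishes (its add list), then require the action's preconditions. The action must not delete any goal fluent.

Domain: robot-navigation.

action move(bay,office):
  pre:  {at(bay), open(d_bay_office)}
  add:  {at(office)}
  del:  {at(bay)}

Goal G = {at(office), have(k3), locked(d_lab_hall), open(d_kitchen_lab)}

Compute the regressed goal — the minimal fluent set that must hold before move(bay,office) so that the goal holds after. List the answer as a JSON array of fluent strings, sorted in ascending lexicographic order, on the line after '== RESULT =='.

Regress:
  G ∩ del = {}  (empty — regression defined)
  G \ add = {at(office), have(k3), locked(d_lab_hall), open(d_kitchen_lab)} \ {at(office)} = {have(k3), locked(d_lab_hall), open(d_kitchen_lab)}
  ∪ pre   = {have(k3), locked(d_lab_hall), open(d_kitchen_lab)} ∪ {at(bay), open(d_bay_office)}
          = {at(bay), have(k3), locked(d_lab_hall), open(d_bay_office), open(d_kitchen_lab)}

== RESULT ==
["at(bay)", "have(k3)", "locked(d_lab_hall)", "open(d_bay_office)", "open(d_kitchen_lab)"]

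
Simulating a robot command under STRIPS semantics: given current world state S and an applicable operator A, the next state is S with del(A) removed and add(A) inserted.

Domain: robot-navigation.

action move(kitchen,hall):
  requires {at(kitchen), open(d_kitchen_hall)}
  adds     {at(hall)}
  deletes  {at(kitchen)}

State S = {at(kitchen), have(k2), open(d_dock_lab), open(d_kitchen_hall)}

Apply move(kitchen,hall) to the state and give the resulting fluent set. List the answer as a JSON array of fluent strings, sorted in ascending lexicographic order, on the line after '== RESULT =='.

Compute (S \ del) ∪ add:
  pre ⊆ S: {at(kitchen), open(d_kitchen_hall)} ⊆ S  — applicable
  S \ del = {have(k2), open(d_dock_lab), open(d_kitchen_hall)}
  ∪ add   = {at(hall), have(k2), open(d_dock_lab), open(d_kitchen_hall)}

== RESULT ==
["at(hall)", "have(k2)", "open(d_dock_lab)", "open(d_kitchen_hall)"]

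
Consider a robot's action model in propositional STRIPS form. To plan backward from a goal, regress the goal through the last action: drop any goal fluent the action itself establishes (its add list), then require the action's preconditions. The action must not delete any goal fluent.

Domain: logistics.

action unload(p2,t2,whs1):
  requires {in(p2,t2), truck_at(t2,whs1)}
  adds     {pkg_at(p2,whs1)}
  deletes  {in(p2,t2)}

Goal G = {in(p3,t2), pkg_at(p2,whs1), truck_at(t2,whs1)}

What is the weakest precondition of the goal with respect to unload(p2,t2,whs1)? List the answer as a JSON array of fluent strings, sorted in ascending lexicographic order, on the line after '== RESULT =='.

Regress:
  G ∩ del = {}  (empty — regression defined)
  G \ add = {in(p3,t2), pkg_at(p2,whs1), truck_at(t2,whs1)} \ {pkg_at(p2,whs1)} = {in(p3,t2), truck_at(t2,whs1)}
  ∪ pre   = {in(p3,t2), truck_at(t2,whs1)} ∪ {in(p2,t2), truck_at(t2,whs1)}
          = {in(p2,t2), in(p3,t2), truck_at(t2,whs1)}

== RESULT ==
["in(p2,t2)", "in(p3,t2)", "truck_at(t2,whs1)"]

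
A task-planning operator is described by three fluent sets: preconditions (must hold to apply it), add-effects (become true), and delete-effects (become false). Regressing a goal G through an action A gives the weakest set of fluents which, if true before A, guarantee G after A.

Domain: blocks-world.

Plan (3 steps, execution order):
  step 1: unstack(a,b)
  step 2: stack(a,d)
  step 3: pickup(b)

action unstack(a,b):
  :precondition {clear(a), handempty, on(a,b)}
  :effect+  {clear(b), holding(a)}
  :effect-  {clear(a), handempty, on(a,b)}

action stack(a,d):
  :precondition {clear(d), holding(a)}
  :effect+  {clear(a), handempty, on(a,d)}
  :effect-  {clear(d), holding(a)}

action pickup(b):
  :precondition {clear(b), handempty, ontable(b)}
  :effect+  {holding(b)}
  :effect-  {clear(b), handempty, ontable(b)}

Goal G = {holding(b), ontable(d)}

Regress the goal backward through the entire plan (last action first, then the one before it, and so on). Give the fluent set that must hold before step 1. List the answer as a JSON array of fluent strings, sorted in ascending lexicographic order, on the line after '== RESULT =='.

Work backward from the goal:
  through step 3 (pickup(b)): drop {holding(b)}, keep {ontable(d)}, require {clear(b), handempty, ontable(b)}
    → {clear(b), handempty, ontable(b), ontable(d)}
  through step 2 (stack(a,d)): drop {handempty}, keep {clear(b), ontable(b), ontable(d)}, require {clear(d), holding(a)}
    → {clear(b), clear(d), holding(a), ontable(b), ontable(d)}
  through step 1 (unstack(a,b)): drop {clear(b), holding(a)}, keep {clear(d), ontable(b), ontable(d)}, require {clear(a), handempty, on(a,b)}
    → {clear(a), clear(d), handempty, on(a,b), ontable(b), ontable(d)}

== RESULT ==
["clear(a)", "clear(d)", "handempty", "on(a,b)", "ontable(b)", "ontable(d)"]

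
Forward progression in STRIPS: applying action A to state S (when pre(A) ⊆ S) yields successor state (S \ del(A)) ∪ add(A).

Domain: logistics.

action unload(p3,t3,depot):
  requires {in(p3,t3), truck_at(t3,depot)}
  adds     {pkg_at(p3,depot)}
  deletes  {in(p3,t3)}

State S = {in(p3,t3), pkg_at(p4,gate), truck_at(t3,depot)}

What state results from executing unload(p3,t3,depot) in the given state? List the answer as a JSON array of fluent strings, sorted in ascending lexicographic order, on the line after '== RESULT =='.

Progress:
  pre ⊆ S: {in(p3,t3), truck_at(t3,depot)} ⊆ S  — applicable
  S \ del = {pkg_at(p4,gate), truck_at(t3,depot)}
  ∪ add   = {pkg_at(p3,depot), pkg_at(p4,gate), truck_at(t3,depot)}

== RESULT ==
["pkg_at(p3,depot)", "pkg_at(p4,gate)", "truck_at(t3,depot)"]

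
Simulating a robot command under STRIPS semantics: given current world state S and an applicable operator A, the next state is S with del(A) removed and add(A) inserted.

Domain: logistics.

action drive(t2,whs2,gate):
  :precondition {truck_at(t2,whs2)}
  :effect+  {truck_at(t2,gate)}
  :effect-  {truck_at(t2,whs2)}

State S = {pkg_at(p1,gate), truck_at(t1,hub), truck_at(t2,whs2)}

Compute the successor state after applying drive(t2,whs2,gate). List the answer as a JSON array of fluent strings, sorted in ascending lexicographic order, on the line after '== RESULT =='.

Progress:
  pre ⊆ S: {truck_at(t2,whs2)} ⊆ S  — applicable
  S \ del = {pkg_at(p1,gate), truck_at(t1,hub)}
  ∪ add   = {pkg_at(p1,gate), truck_at(t1,hub), truck_at(t2,gate)}

== RESULT ==
["pkg_at(p1,gate)", "truck_at(t1,hub)", "truck_at(t2,gate)"]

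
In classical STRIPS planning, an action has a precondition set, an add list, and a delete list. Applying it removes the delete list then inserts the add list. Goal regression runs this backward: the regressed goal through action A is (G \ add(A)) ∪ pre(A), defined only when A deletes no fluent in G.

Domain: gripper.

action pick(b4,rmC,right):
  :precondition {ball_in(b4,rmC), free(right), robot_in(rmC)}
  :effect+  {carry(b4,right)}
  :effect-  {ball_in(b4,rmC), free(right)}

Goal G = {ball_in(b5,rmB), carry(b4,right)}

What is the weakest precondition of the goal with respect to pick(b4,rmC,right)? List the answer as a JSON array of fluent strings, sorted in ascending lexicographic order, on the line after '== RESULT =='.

Compute (G \ add) ∪ pre:
  G ∩ del = {}  (empty — regression defined)
  G \ add = {ball_in(b5,rmB), carry(b4,right)} \ {carry(b4,right)} = {ball_in(b5,rmB)}
  ∪ pre   = {ball_in(b5,rmB)} ∪ {ball_in(b4,rmC), free(right), robot_in(rmC)}
          = {ball_in(b4,rmC), ball_in(b5,rmB), free(right), robot_in(rmC)}

== RESULT ==
["ball_in(b4,rmC)", "ball_in(b5,rmB)", "free(right)", "robot_in(rmC)"]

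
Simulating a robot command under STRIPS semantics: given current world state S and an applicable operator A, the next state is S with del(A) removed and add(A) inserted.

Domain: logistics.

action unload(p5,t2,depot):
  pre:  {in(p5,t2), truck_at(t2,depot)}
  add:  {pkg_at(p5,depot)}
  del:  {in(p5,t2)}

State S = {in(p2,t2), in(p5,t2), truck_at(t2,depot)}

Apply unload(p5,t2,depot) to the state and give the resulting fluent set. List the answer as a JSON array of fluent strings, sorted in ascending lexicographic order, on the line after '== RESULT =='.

Progress:
  pre ⊆ S: {in(p5,t2), truck_at(t2,depot)} ⊆ S  — applicable
  S \ del = {in(p2,t2), truck_at(t2,depot)}
  ∪ add   = {in(p2,t2), pkg_at(p5,depot), truck_at(t2,depot)}

== RESULT ==
["in(p2,t2)", "pkg_at(p5,depot)", "truck_at(t2,depot)"]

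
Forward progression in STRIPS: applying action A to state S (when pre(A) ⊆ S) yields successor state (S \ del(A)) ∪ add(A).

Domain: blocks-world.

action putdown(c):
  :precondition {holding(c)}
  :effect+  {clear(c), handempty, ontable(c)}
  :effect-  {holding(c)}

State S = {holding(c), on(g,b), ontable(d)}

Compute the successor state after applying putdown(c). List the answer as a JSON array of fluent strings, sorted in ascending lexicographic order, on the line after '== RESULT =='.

Progress:
  pre ⊆ S: {holding(c)} ⊆ S  — applicable
  S \ del = {on(g,b), ontable(d)}
  ∪ add   = {clear(c), handempty, on(g,b), ontable(c), ontable(d)}

== RESULT ==
["clear(c)", "handempty", "on(g,b)", "ontable(c)", "ontable(d)"]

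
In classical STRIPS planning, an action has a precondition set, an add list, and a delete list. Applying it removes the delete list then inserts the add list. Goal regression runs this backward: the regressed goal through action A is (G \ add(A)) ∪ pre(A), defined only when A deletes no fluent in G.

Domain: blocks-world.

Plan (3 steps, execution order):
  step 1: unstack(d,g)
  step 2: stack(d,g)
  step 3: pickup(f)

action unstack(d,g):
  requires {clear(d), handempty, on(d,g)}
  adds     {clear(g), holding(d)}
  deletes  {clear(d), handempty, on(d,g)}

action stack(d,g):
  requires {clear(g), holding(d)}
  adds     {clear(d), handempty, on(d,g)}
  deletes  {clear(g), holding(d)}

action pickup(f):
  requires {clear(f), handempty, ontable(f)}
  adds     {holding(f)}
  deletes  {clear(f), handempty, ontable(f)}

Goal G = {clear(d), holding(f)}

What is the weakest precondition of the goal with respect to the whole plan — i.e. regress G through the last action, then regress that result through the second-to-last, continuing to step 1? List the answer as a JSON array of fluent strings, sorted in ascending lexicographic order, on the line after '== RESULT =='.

Regress step by step:
  through step 3 (pickup(f)): drop {holding(f)}, keep {clear(d)}, require {clear(f), handempty, ontable(f)}
    → {clear(d), clear(f), handempty, ontable(f)}
  through step 2 (stack(d,g)): drop {clear(d), handempty}, keep {clear(f), ontable(f)}, require {clear(g), holding(d)}
    → {clear(f), clear(g), holding(d), ontable(f)}
  through step 1 (unstack(d,g)): drop {clear(g), holding(d)}, keep {clear(f), ontable(f)}, require {clear(d), handempty, on(d,g)}
    → {clear(d), clear(f), handempty, on(d,g), ontable(f)}

== RESULT ==
["clear(d)", "clear(f)", "handempty", "on(d,g)", "ontable(f)"]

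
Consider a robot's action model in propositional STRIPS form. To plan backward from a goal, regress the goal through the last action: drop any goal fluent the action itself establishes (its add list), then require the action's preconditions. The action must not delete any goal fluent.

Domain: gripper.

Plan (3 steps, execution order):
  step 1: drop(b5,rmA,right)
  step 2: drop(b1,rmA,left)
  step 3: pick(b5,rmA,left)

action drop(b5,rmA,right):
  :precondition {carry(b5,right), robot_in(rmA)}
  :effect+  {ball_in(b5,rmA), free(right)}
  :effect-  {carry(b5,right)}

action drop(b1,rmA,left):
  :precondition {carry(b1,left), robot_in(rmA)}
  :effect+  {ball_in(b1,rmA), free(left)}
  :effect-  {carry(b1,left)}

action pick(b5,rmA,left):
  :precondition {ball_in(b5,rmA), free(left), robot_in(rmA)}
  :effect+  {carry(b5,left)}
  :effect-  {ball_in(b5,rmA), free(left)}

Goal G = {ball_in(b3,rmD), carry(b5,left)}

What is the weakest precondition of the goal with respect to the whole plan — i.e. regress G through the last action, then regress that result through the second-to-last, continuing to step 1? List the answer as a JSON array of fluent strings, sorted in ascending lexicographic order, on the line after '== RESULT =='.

Work backward from the goal:
  through step 3 (pick(b5,rmA,left)): drop {carry(b5,left)}, keep {ball_in(b3,rmD)}, require {ball_in(b5,rmA), free(left), robot_in(rmA)}
    → {ball_in(b3,rmD), ball_in(b5,rmA), free(left), robot_in(rmA)}
  through step 2 (drop(b1,rmA,left)): drop {free(left)}, keep {ball_in(b3,rmD), ball_in(b5,rmA), robot_in(rmA)}, require {carry(b1,left), robot_in(rmA)}
    → {ball_in(b3,rmD), ball_in(b5,rmA), carry(b1,left), robot_in(rmA)}
  through step 1 (drop(b5,rmA,right)): drop {ball_in(b5,rmA)}, keep {ball_in(b3,rmD), carry(b1,left), robot_in(rmA)}, require {carry(b5,right), robot_in(rmA)}
    → {ball_in(b3,rmD), carry(b1,left), carry(b5,right), robot_in(rmA)}

== RESULT ==
["ball_in(b3,rmD)", "carry(b1,left)", "carry(b5,right)", "robot_in(rmA)"]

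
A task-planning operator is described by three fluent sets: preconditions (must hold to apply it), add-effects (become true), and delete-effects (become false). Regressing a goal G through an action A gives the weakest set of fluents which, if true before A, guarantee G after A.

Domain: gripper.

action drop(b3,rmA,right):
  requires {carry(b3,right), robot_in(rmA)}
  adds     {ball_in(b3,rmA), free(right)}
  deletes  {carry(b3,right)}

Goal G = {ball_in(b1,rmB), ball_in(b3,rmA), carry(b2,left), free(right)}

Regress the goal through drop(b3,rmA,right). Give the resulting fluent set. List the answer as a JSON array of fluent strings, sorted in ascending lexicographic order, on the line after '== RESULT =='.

Regress:
  G ∩ del = {}  (empty — regression defined)
  G \ add = {ball_in(b1,rmB), ball_in(b3,rmA), carry(b2,left), free(right)} \ {ball_in(b3,rmA), free(right)} = {ball_in(b1,rmB), carry(b2,left)}
  ∪ pre   = {ball_in(b1,rmB), carry(b2,left)} ∪ {carry(b3,right), robot_in(rmA)}
          = {ball_in(b1,rmB), carry(b2,left), carry(b3,right), robot_in(rmA)}

== RESULT ==
["ball_in(b1,rmB)", "carry(b2,left)", "carry(b3,right)", "robot_in(rmA)"]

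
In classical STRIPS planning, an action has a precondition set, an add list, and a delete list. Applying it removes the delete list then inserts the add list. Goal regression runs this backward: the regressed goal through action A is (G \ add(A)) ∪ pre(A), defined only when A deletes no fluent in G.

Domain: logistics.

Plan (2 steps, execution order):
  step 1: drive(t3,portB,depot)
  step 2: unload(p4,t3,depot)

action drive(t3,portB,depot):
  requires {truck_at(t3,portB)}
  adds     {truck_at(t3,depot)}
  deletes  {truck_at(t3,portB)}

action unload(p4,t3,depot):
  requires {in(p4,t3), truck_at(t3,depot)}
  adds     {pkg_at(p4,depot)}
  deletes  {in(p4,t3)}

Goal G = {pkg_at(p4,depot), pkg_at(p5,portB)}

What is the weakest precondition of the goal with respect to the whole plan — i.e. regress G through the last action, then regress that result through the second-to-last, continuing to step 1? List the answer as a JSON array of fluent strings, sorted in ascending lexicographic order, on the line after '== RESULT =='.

Work backward from the goal:
  through step 2 (unload(p4,t3,depot)): drop {pkg_at(p4,depot)}, keep {pkg_at(p5,portB)}, require {in(p4,t3), truck_at(t3,depot)}
    → {in(p4,t3), pkg_at(p5,portB), truck_at(t3,depot)}
  through step 1 (drive(t3,portB,depot)): drop {truck_at(t3,depot)}, keep {in(p4,t3), pkg_at(p5,portB)}, require {truck_at(t3,portB)}
    → {in(p4,t3), pkg_at(p5,portB), truck_at(t3,portB)}

== RESULT ==
["in(p4,t3)", "pkg_at(p5,portB)", "truck_at(t3,portB)"]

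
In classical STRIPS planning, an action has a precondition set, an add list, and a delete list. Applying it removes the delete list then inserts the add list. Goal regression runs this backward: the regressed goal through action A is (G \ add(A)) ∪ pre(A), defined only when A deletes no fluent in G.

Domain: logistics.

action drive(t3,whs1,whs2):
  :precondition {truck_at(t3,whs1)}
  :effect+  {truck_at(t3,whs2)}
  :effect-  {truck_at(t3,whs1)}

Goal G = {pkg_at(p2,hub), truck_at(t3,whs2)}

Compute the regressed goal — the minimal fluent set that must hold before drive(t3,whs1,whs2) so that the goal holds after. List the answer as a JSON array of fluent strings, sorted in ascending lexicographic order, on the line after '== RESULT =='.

Regress:
  G ∩ del = {}  (empty — regression defined)
  G \ add = {pkg_at(p2,hub), truck_at(t3,whs2)} \ {truck_at(t3,whs2)} = {pkg_at(p2,hub)}
  ∪ pre   = {pkg_at(p2,hub)} ∪ {truck_at(t3,whs1)}
          = {pkg_at(p2,hub), truck_at(t3,whs1)}

== RESULT ==
["pkg_at(p2,hub)", "truck_at(t3,whs1)"]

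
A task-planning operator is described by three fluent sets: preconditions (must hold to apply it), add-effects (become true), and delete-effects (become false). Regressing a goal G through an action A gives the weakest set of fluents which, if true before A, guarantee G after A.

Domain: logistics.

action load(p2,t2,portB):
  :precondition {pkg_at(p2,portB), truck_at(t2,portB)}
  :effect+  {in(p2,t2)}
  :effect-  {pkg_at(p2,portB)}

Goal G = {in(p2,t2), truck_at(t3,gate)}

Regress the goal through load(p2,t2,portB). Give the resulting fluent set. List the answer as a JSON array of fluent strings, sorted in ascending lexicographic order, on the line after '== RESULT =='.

Compute (G \ add) ∪ pre:
  G ∩ del = {}  (empty — regression defined)
  G \ add = {in(p2,t2), truck_at(t3,gate)} \ {in(p2,t2)} = {truck_at(t3,gate)}
  ∪ pre   = {truck_at(t3,gate)} ∪ {pkg_at(p2,portB), truck_at(t2,portB)}
          = {pkg_at(p2,portB), truck_at(t2,portB), truck_at(t3,gate)}

== RESULT ==
["pkg_at(p2,portB)", "truck_at(t2,portB)", "truck_at(t3,gate)"]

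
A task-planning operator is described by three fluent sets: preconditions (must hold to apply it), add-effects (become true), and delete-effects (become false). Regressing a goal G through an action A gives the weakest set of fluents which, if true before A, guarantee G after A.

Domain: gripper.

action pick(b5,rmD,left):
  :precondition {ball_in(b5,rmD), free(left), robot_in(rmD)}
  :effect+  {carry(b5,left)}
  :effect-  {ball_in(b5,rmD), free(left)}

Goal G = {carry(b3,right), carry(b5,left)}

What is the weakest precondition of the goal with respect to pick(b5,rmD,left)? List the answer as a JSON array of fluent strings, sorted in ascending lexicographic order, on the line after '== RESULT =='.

Compute (G \ add) ∪ pre:
  G ∩ del = {}  (empty — regression defined)
  G \ add = {carry(b3,right), carry(b5,left)} \ {carry(b5,left)} = {carry(b3,right)}
  ∪ pre   = {carry(b3,right)} ∪ {ball_in(b5,rmD), free(left), robot_in(rmD)}
          = {ball_in(b5,rmD), carry(b3,right), free(left), robot_in(rmD)}

== RESULT ==
["ball_in(b5,rmD)", "carry(b3,right)", "free(left)", "robot_in(rmD)"]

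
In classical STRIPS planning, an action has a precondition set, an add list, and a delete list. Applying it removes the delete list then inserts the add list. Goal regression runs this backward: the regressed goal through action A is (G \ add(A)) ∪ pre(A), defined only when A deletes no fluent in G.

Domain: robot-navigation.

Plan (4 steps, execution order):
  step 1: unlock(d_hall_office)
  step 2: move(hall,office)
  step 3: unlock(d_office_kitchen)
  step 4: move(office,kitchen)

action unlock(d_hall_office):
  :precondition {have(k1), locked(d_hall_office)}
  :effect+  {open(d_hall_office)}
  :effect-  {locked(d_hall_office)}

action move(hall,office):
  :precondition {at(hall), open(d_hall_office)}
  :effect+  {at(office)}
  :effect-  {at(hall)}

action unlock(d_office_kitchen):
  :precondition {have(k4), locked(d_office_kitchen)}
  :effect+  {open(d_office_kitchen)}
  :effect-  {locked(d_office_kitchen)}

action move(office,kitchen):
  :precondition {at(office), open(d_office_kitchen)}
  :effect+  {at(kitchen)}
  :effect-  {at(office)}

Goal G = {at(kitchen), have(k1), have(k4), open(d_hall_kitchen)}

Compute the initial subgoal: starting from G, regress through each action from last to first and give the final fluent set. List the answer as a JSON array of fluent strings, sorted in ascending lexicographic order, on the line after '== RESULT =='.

Work backward from the goal:
  through step 4 (move(office,kitchen)): drop {at(kitchen)}, keep {have(k1), have(k4), open(d_hall_kitchen)}, require {at(office), open(d_office_kitchen)}
    → {at(office), have(k1), have(k4), open(d_hall_kitchen), open(d_office_kitchen)}
  through step 3 (unlock(d_office_kitchen)): drop {open(d_office_kitchen)}, keep {at(office), have(k1), have(k4), open(d_hall_kitchen)}, require {have(k4), locked(d_office_kitchen)}
    → {at(office), have(k1), have(k4), locked(d_office_kitchen), open(d_hall_kitchen)}
  through step 2 (move(hall,office)): drop {at(office)}, keep {have(k1), have(k4), locked(d_office_kitchen), open(d_hall_kitchen)}, require {at(hall), open(d_hall_office)}
    → {at(hall), have(k1), have(k4), locked(d_office_kitchen), open(d_hall_kitchen), open(d_hall_office)}
  through step 1 (unlock(d_hall_office)): drop {open(d_hall_office)}, keep {at(hall), have(k1), have(k4), locked(d_office_kitchen), open(d_hall_kitchen)}, require {have(k1), locked(d_hall_office)}
    → {at(hall), have(k1), have(k4), locked(d_hall_office), locked(d_office_kitchen), open(d_hall_kitchen)}

== RESULT ==
["at(hall)", "have(k1)", "have(k4)", "locked(d_hall_office)", "locked(d_office_kitchen)", "open(d_hall_kitchen)"]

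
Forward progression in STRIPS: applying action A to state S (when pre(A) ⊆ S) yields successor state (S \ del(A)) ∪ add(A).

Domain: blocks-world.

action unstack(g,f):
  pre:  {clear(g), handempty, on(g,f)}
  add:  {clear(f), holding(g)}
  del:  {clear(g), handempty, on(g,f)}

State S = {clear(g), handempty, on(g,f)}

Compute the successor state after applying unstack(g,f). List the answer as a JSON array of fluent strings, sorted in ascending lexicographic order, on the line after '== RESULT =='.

Compute (S \ del) ∪ add:
  pre ⊆ S: {clear(g), handempty, on(g,f)} ⊆ S  — applicable
  S \ del = {}
  ∪ add   = {clear(f), holding(g)}

== RESULT ==
["clear(f)", "holding(g)"]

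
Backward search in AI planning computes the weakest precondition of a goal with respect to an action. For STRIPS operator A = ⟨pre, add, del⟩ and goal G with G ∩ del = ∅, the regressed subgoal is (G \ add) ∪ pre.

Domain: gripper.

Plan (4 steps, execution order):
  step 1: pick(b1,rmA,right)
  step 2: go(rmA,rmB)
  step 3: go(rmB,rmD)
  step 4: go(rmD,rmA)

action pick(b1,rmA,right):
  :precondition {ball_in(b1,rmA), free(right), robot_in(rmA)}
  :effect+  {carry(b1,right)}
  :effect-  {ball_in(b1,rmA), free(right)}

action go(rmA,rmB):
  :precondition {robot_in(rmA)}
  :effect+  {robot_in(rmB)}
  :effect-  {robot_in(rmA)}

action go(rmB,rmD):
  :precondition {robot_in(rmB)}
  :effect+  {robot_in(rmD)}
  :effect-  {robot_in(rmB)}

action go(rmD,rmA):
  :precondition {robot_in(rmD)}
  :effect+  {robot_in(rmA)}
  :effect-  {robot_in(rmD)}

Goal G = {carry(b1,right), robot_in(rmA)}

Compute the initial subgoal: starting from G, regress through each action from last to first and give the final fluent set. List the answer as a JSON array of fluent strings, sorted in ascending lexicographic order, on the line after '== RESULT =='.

Regress step by step:
  through step 4 (go(rmD,rmA)): drop {robot_in(rmA)}, keep {carry(b1,right)}, require {robot_in(rmD)}
    → {carry(b1,right), robot_in(rmD)}
  through step 3 (go(rmB,rmD)): drop {robot_in(rmD)}, keep {carry(b1,right)}, require {robot_in(rmB)}
    → {carry(b1,right), robot_in(rmB)}
  through step 2 (go(rmA,rmB)): drop {robot_in(rmB)}, keep {carry(b1,right)}, require {robot_in(rmA)}
    → {carry(b1,right), robot_in(rmA)}
  through step 1 (pick(b1,rmA,right)): drop {carry(b1,right)}, keep {robot_in(rmA)}, require {ball_in(b1,rmA), free(right), robot_in(rmA)}
    → {ball_in(b1,rmA), free(right), robot_in(rmA)}

== RESULT ==
["ball_in(b1,rmA)", "free(right)", "robot_in(rmA)"]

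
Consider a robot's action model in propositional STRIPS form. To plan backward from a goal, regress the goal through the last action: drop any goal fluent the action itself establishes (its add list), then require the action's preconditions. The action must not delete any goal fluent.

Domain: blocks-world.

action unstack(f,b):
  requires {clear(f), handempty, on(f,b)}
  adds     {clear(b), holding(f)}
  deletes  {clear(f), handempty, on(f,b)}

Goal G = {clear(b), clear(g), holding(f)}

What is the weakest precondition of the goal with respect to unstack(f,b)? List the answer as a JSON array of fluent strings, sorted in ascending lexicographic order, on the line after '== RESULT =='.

Compute (G \ add) ∪ pre:
  G ∩ del = {}  (empty — regression defined)
  G \ add = {clear(b), clear(g), holding(f)} \ {clear(b), holding(f)} = {clear(g)}
  ∪ pre   = {clear(g)} ∪ {clear(f), handempty, on(f,b)}
          = {clear(f), clear(g), handempty, on(f,b)}

== RESULT ==
["clear(f)", "clear(g)", "handempty", "on(f,b)"]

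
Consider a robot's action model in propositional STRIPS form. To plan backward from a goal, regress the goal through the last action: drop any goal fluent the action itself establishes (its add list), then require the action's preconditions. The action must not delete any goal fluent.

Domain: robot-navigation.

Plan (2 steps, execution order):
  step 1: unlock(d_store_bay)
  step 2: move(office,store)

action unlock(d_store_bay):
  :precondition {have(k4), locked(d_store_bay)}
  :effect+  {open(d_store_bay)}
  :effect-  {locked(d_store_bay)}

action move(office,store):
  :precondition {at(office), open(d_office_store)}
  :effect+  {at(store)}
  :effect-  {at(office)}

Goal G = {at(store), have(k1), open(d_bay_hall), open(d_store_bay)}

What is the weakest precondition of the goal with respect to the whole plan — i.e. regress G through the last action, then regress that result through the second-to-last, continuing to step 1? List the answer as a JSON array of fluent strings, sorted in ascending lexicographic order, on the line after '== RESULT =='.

Regress step by step:
  through step 2 (move(office,store)): drop {at(store)}, keep {have(k1), open(d_bay_hall), open(d_store_bay)}, require {at(office), open(d_office_store)}
    → {at(office), have(k1), open(d_bay_hall), open(d_office_store), open(d_store_bay)}
  through step 1 (unlock(d_store_bay)): drop {open(d_store_bay)}, keep {at(office), have(k1), open(d_bay_hall), open(d_office_store)}, require {have(k4), locked(d_store_bay)}
    → {at(office), have(k1), have(k4), locked(d_store_bay), open(d_bay_hall), open(d_office_store)}

== RESULT ==
["at(office)", "have(k1)", "have(k4)", "locked(d_store_bay)", "open(d_bay_hall)", "open(d_office_store)"]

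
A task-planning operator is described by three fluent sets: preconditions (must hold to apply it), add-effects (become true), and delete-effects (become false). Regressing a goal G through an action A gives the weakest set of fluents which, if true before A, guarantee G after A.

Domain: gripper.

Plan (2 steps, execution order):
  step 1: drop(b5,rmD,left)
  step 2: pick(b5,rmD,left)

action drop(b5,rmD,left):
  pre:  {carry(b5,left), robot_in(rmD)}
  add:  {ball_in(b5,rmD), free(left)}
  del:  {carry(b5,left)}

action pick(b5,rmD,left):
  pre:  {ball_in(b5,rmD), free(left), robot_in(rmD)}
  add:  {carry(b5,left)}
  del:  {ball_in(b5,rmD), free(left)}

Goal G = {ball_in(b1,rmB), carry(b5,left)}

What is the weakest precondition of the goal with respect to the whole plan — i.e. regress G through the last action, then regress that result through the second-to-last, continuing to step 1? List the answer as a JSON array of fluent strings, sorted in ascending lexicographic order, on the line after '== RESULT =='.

Work backward from the goal:
  through step 2 (pick(b5,rmD,left)): drop {carry(b5,left)}, keep {ball_in(b1,rmB)}, require {ball_in(b5,rmD), free(left), robot_in(rmD)}
    → {ball_in(b1,rmB), ball_in(b5,rmD), free(left), robot_in(rmD)}
  through step 1 (drop(b5,rmD,left)): drop {ball_in(b5,rmD), free(left)}, keep {ball_in(b1,rmB), robot_in(rmD)}, require {carry(b5,left), robot_in(rmD)}
    → {ball_in(b1,rmB), carry(b5,left), robot_in(rmD)}

== RESULT ==
["ball_in(b1,rmB)", "carry(b5,left)", "robot_in(rmD)"]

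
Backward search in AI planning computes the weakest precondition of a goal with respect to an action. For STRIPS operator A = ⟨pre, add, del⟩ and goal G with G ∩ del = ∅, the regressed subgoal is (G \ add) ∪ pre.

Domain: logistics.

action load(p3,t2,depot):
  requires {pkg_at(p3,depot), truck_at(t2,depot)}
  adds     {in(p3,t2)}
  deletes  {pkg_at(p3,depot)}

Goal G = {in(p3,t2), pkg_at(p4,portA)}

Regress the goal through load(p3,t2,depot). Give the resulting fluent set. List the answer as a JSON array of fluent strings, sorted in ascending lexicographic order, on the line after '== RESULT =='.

Regress:
  G ∩ del = {}  (empty — regression defined)
  G \ add = {in(p3,t2), pkg_at(p4,portA)} \ {in(p3,t2)} = {pkg_at(p4,portA)}
  ∪ pre   = {pkg_at(p4,portA)} ∪ {pkg_at(p3,depot), truck_at(t2,depot)}
          = {pkg_at(p3,depot), pkg_at(p4,portA), truck_at(t2,depot)}

== RESULT ==
["pkg_at(p3,depot)", "pkg_at(p4,portA)", "truck_at(t2,depot)"]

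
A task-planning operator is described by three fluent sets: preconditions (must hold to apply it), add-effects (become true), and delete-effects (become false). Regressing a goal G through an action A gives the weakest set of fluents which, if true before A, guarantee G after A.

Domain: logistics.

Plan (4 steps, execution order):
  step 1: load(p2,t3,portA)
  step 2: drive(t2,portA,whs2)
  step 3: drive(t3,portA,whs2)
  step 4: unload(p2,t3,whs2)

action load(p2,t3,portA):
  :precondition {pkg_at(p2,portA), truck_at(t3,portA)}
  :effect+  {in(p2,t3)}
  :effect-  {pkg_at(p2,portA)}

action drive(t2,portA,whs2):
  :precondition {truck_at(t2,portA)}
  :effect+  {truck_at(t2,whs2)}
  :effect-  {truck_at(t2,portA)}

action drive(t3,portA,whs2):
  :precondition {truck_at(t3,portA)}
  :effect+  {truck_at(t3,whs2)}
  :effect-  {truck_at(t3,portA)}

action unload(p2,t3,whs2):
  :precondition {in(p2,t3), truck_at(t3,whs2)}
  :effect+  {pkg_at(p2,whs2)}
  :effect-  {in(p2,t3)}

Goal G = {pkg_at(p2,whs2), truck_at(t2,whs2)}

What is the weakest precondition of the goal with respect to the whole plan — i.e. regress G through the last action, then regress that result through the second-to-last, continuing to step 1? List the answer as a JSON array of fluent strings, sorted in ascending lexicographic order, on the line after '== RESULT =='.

Regress step by step:
  through step 4 (unload(p2,t3,whs2)): drop {pkg_at(p2,whs2)}, keep {truck_at(t2,whs2)}, require {in(p2,t3), truck_at(t3,whs2)}
    → {in(p2,t3), truck_at(t2,whs2), truck_at(t3,whs2)}
  through step 3 (drive(t3,portA,whs2)): drop {truck_at(t3,whs2)}, keep {in(p2,t3), truck_at(t2,whs2)}, require {truck_at(t3,portA)}
    → {in(p2,t3), truck_at(t2,whs2), truck_at(t3,portA)}
  through step 2 (drive(t2,portA,whs2)): drop {truck_at(t2,whs2)}, keep {in(p2,t3), truck_at(t3,portA)}, require {truck_at(t2,portA)}
    → {in(p2,t3), truck_at(t2,portA), truck_at(t3,portA)}
  through step 1 (load(p2,t3,portA)): drop {in(p2,t3)}, keep {truck_at(t2,portA), truck_at(t3,portA)}, require {pkg_at(p2,portA), truck_at(t3,portA)}
    → {pkg_at(p2,portA), truck_at(t2,portA), truck_at(t3,portA)}

== RESULT ==
["pkg_at(p2,portA)", "truck_at(t2,portA)", "truck_at(t3,portA)"]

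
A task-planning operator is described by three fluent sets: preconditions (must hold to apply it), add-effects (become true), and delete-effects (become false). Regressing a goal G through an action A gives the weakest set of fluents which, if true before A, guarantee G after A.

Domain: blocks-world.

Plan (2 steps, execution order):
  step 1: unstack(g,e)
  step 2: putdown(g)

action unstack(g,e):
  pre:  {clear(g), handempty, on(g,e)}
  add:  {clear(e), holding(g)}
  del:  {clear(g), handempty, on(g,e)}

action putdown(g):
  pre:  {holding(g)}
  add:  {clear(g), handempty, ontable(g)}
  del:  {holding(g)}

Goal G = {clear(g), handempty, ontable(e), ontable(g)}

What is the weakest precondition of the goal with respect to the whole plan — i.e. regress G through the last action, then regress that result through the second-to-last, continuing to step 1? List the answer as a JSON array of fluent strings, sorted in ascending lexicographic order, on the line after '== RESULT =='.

Regress step by step:
  through step 2 (putdown(g)): drop {clear(g), handempty, ontable(g)}, keep {ontable(e)}, require {holding(g)}
    → {holding(g), ontable(e)}
  through step 1 (unstack(g,e)): drop {holding(g)}, keep {ontable(e)}, require {clear(g), handempty, on(g,e)}
    → {clear(g), handempty, on(g,e), ontable(e)}

== RESULT ==
["clear(g)", "handempty", "on(g,e)", "ontable(e)"]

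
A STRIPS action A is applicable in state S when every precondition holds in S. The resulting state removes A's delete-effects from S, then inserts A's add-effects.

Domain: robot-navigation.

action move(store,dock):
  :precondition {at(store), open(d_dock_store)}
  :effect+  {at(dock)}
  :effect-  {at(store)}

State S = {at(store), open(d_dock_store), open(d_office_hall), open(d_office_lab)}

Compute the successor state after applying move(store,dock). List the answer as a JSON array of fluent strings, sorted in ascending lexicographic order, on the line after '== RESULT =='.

Compute (S \ del) ∪ add:
  pre ⊆ S: {at(store), open(d_dock_store)} ⊆ S  — applicable
  S \ del = {open(d_dock_store), open(d_office_hall), open(d_office_lab)}
  ∪ add   = {at(dock), open(d_dock_store), open(d_office_hall), open(d_office_lab)}

== RESULT ==
["at(dock)", "open(d_dock_store)", "open(d_office_hall)", "open(d_office_lab)"]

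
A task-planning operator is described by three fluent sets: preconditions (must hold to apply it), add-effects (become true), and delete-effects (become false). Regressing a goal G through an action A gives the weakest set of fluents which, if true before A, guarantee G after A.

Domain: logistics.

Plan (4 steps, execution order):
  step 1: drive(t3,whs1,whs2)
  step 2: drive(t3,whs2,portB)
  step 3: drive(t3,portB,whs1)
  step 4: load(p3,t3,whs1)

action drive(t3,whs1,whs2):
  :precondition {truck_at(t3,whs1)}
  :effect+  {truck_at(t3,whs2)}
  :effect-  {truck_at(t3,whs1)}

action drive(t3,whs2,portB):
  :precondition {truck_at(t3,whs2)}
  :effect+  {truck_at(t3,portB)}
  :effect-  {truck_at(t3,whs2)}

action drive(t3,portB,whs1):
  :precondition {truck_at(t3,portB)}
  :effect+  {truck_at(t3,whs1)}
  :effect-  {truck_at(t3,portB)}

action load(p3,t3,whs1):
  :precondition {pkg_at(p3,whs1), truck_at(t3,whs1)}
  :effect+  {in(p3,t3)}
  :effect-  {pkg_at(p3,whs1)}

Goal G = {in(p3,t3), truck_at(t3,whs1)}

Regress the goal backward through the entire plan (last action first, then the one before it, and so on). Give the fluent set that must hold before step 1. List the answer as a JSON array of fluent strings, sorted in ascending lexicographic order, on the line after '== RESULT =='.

Regress step by step:
  through step 4 (load(p3,t3,whs1)): drop {in(p3,t3)}, keep {truck_at(t3,whs1)}, require {pkg_at(p3,whs1), truck_at(t3,whs1)}
    → {pkg_at(p3,whs1), truck_at(t3,whs1)}
  through step 3 (drive(t3,portB,whs1)): drop {truck_at(t3,whs1)}, keep {pkg_at(p3,whs1)}, require {truck_at(t3,portB)}
    → {pkg_at(p3,whs1), truck_at(t3,portB)}
  through step 2 (drive(t3,whs2,portB)): drop {truck_at(t3,portB)}, keep {pkg_at(p3,whs1)}, require {truck_at(t3,whs2)}
    → {pkg_at(p3,whs1), truck_at(t3,whs2)}
  through step 1 (drive(t3,whs1,whs2)): drop {truck_at(t3,whs2)}, keep {pkg_at(p3,whs1)}, require {truck_at(t3,whs1)}
    → {pkg_at(p3,whs1), truck_at(t3,whs1)}

== RESULT ==
["pkg_at(p3,whs1)", "truck_at(t3,whs1)"]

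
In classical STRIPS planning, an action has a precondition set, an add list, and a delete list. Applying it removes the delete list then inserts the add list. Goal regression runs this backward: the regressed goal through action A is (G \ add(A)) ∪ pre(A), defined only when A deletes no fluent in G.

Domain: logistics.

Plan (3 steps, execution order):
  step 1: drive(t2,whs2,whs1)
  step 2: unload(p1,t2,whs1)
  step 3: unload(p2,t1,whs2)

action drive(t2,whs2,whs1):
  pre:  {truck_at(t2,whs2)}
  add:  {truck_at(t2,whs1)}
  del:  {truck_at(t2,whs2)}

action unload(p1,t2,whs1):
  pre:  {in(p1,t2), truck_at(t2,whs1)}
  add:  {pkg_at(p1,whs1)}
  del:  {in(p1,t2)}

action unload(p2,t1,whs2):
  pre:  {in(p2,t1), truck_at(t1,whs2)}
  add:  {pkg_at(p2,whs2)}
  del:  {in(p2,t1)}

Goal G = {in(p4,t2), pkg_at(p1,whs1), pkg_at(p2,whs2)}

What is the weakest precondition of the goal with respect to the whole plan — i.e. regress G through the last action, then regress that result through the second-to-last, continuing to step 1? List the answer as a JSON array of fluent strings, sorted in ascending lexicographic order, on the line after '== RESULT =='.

Work backward from the goal:
  through step 3 (unload(p2,t1,whs2)): drop {pkg_at(p2,whs2)}, keep {in(p4,t2), pkg_at(p1,whs1)}, require {in(p2,t1), truck_at(t1,whs2)}
    → {in(p2,t1), in(p4,t2), pkg_at(p1,whs1), truck_at(t1,whs2)}
  through step 2 (unload(p1,t2,whs1)): drop {pkg_at(p1,whs1)}, keep {in(p2,t1), in(p4,t2), truck_at(t1,whs2)}, require {in(p1,t2), truck_at(t2,whs1)}
    → {in(p1,t2), in(p2,t1), in(p4,t2), truck_at(t1,whs2), truck_at(t2,whs1)}
  through step 1 (drive(t2,whs2,whs1)): drop {truck_at(t2,whs1)}, keep {in(p1,t2), in(p2,t1), in(p4,t2), truck_at(t1,whs2)}, require {truck_at(t2,whs2)}
    → {in(p1,t2), in(p2,t1), in(p4,t2), truck_at(t1,whs2), truck_at(t2,whs2)}

== RESULT ==
["in(p1,t2)", "in(p2,t1)", "in(p4,t2)", "truck_at(t1,whs2)", "truck_at(t2,whs2)"]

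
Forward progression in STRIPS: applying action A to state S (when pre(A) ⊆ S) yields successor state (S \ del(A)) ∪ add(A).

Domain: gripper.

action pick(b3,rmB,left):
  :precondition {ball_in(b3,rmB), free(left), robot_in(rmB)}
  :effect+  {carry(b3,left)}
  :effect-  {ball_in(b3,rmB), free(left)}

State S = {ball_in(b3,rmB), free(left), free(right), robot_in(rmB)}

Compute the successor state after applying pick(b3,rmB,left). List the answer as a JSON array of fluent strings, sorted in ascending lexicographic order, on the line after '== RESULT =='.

Progress:
  pre ⊆ S: {ball_in(b3,rmB), free(left), robot_in(rmB)} ⊆ S  — applicable
  S \ del = {free(right), robot_in(rmB)}
  ∪ add   = {carry(b3,left), free(right), robot_in(rmB)}

== RESULT ==
["carry(b3,left)", "free(right)", "robot_in(rmB)"]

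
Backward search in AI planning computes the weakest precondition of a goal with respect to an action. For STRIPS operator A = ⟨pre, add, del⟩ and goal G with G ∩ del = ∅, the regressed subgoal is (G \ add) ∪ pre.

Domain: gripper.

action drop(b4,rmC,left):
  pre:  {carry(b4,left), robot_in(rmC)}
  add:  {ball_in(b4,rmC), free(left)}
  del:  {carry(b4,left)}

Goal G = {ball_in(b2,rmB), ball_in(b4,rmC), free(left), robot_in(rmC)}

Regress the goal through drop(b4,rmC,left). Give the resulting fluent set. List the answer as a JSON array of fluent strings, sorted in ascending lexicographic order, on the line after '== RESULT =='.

Compute (G \ add) ∪ pre:
  G ∩ del = {}  (empty — regression defined)
  G \ add = {ball_in(b2,rmB), ball_in(b4,rmC), free(left), robot_in(rmC)} \ {ball_in(b4,rmC), free(left)} = {ball_in(b2,rmB), robot_in(rmC)}
  ∪ pre   = {ball_in(b2,rmB), robot_in(rmC)} ∪ {carry(b4,left), robot_in(rmC)}
          = {ball_in(b2,rmB), carry(b4,left), robot_in(rmC)}

== RESULT ==
["ball_in(b2,rmB)", "carry(b4,left)", "robot_in(rmC)"]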